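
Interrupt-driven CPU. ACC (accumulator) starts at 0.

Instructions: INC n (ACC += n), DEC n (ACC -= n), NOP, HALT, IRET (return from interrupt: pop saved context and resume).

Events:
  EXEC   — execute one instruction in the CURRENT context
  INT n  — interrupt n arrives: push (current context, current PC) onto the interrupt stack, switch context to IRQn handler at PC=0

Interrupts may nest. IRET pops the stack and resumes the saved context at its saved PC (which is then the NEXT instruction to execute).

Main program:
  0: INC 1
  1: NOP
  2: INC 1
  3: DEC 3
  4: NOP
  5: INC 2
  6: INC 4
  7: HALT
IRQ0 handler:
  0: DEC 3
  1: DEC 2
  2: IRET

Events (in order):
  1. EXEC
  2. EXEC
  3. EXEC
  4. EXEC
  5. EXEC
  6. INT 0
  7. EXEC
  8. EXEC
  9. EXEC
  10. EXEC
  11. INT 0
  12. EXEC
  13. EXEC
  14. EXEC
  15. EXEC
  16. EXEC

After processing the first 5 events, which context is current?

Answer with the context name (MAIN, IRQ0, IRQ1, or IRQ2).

Event 1 (EXEC): [MAIN] PC=0: INC 1 -> ACC=1
Event 2 (EXEC): [MAIN] PC=1: NOP
Event 3 (EXEC): [MAIN] PC=2: INC 1 -> ACC=2
Event 4 (EXEC): [MAIN] PC=3: DEC 3 -> ACC=-1
Event 5 (EXEC): [MAIN] PC=4: NOP

Answer: MAIN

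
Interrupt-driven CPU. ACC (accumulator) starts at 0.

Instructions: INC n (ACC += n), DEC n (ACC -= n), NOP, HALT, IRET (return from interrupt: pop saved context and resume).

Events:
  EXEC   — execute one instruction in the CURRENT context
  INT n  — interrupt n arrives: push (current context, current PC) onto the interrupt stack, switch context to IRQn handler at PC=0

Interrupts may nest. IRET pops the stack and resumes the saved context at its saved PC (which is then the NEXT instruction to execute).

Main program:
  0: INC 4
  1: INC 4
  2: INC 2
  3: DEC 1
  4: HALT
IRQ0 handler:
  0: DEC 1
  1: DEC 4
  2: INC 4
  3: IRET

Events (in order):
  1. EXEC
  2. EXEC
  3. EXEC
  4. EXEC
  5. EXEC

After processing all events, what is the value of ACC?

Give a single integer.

Answer: 9

Derivation:
Event 1 (EXEC): [MAIN] PC=0: INC 4 -> ACC=4
Event 2 (EXEC): [MAIN] PC=1: INC 4 -> ACC=8
Event 3 (EXEC): [MAIN] PC=2: INC 2 -> ACC=10
Event 4 (EXEC): [MAIN] PC=3: DEC 1 -> ACC=9
Event 5 (EXEC): [MAIN] PC=4: HALT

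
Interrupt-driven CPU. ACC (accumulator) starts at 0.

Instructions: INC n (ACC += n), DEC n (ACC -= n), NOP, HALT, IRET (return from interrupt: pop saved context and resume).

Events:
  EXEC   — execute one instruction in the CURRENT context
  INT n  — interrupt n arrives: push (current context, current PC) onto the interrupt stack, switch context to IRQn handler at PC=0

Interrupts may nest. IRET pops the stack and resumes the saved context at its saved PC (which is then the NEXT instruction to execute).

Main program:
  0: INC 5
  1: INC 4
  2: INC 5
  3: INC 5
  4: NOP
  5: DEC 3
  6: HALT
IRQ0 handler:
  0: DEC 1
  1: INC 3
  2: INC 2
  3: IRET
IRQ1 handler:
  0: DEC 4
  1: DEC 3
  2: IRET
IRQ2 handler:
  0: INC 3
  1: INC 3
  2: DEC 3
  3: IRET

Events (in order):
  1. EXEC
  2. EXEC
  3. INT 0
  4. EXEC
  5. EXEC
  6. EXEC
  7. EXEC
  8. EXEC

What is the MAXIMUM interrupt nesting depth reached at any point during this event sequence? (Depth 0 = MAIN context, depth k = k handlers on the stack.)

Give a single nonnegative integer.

Event 1 (EXEC): [MAIN] PC=0: INC 5 -> ACC=5 [depth=0]
Event 2 (EXEC): [MAIN] PC=1: INC 4 -> ACC=9 [depth=0]
Event 3 (INT 0): INT 0 arrives: push (MAIN, PC=2), enter IRQ0 at PC=0 (depth now 1) [depth=1]
Event 4 (EXEC): [IRQ0] PC=0: DEC 1 -> ACC=8 [depth=1]
Event 5 (EXEC): [IRQ0] PC=1: INC 3 -> ACC=11 [depth=1]
Event 6 (EXEC): [IRQ0] PC=2: INC 2 -> ACC=13 [depth=1]
Event 7 (EXEC): [IRQ0] PC=3: IRET -> resume MAIN at PC=2 (depth now 0) [depth=0]
Event 8 (EXEC): [MAIN] PC=2: INC 5 -> ACC=18 [depth=0]
Max depth observed: 1

Answer: 1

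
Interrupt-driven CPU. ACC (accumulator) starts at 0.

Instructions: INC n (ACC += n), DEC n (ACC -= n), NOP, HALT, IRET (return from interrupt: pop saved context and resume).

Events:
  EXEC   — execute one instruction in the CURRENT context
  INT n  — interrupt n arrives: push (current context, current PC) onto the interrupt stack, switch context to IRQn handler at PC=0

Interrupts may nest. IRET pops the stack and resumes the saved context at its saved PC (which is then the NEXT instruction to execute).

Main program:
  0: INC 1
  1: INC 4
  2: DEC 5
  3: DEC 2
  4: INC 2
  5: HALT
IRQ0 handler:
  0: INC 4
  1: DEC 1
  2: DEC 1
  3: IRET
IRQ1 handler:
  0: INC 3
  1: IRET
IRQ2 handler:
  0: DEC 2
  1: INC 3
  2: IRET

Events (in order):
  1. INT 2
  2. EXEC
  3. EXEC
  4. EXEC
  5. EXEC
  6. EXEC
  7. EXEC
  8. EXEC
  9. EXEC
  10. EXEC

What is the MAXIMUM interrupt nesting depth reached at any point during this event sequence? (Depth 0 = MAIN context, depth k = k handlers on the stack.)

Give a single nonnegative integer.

Event 1 (INT 2): INT 2 arrives: push (MAIN, PC=0), enter IRQ2 at PC=0 (depth now 1) [depth=1]
Event 2 (EXEC): [IRQ2] PC=0: DEC 2 -> ACC=-2 [depth=1]
Event 3 (EXEC): [IRQ2] PC=1: INC 3 -> ACC=1 [depth=1]
Event 4 (EXEC): [IRQ2] PC=2: IRET -> resume MAIN at PC=0 (depth now 0) [depth=0]
Event 5 (EXEC): [MAIN] PC=0: INC 1 -> ACC=2 [depth=0]
Event 6 (EXEC): [MAIN] PC=1: INC 4 -> ACC=6 [depth=0]
Event 7 (EXEC): [MAIN] PC=2: DEC 5 -> ACC=1 [depth=0]
Event 8 (EXEC): [MAIN] PC=3: DEC 2 -> ACC=-1 [depth=0]
Event 9 (EXEC): [MAIN] PC=4: INC 2 -> ACC=1 [depth=0]
Event 10 (EXEC): [MAIN] PC=5: HALT [depth=0]
Max depth observed: 1

Answer: 1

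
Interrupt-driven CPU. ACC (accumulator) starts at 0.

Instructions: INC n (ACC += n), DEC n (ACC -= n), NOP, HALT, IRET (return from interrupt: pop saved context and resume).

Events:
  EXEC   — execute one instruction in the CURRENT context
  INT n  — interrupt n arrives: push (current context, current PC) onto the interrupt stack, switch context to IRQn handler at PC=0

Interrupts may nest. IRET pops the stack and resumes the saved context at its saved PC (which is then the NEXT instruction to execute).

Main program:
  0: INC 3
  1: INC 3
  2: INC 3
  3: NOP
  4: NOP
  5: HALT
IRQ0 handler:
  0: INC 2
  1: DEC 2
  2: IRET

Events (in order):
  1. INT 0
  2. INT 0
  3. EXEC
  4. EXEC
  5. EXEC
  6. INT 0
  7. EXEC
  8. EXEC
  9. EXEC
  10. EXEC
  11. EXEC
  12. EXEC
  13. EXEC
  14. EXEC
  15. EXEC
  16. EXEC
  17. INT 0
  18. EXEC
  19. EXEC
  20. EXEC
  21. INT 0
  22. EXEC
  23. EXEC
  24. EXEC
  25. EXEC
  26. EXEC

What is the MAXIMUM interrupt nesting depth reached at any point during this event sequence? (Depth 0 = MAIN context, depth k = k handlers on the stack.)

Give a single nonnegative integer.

Answer: 2

Derivation:
Event 1 (INT 0): INT 0 arrives: push (MAIN, PC=0), enter IRQ0 at PC=0 (depth now 1) [depth=1]
Event 2 (INT 0): INT 0 arrives: push (IRQ0, PC=0), enter IRQ0 at PC=0 (depth now 2) [depth=2]
Event 3 (EXEC): [IRQ0] PC=0: INC 2 -> ACC=2 [depth=2]
Event 4 (EXEC): [IRQ0] PC=1: DEC 2 -> ACC=0 [depth=2]
Event 5 (EXEC): [IRQ0] PC=2: IRET -> resume IRQ0 at PC=0 (depth now 1) [depth=1]
Event 6 (INT 0): INT 0 arrives: push (IRQ0, PC=0), enter IRQ0 at PC=0 (depth now 2) [depth=2]
Event 7 (EXEC): [IRQ0] PC=0: INC 2 -> ACC=2 [depth=2]
Event 8 (EXEC): [IRQ0] PC=1: DEC 2 -> ACC=0 [depth=2]
Event 9 (EXEC): [IRQ0] PC=2: IRET -> resume IRQ0 at PC=0 (depth now 1) [depth=1]
Event 10 (EXEC): [IRQ0] PC=0: INC 2 -> ACC=2 [depth=1]
Event 11 (EXEC): [IRQ0] PC=1: DEC 2 -> ACC=0 [depth=1]
Event 12 (EXEC): [IRQ0] PC=2: IRET -> resume MAIN at PC=0 (depth now 0) [depth=0]
Event 13 (EXEC): [MAIN] PC=0: INC 3 -> ACC=3 [depth=0]
Event 14 (EXEC): [MAIN] PC=1: INC 3 -> ACC=6 [depth=0]
Event 15 (EXEC): [MAIN] PC=2: INC 3 -> ACC=9 [depth=0]
Event 16 (EXEC): [MAIN] PC=3: NOP [depth=0]
Event 17 (INT 0): INT 0 arrives: push (MAIN, PC=4), enter IRQ0 at PC=0 (depth now 1) [depth=1]
Event 18 (EXEC): [IRQ0] PC=0: INC 2 -> ACC=11 [depth=1]
Event 19 (EXEC): [IRQ0] PC=1: DEC 2 -> ACC=9 [depth=1]
Event 20 (EXEC): [IRQ0] PC=2: IRET -> resume MAIN at PC=4 (depth now 0) [depth=0]
Event 21 (INT 0): INT 0 arrives: push (MAIN, PC=4), enter IRQ0 at PC=0 (depth now 1) [depth=1]
Event 22 (EXEC): [IRQ0] PC=0: INC 2 -> ACC=11 [depth=1]
Event 23 (EXEC): [IRQ0] PC=1: DEC 2 -> ACC=9 [depth=1]
Event 24 (EXEC): [IRQ0] PC=2: IRET -> resume MAIN at PC=4 (depth now 0) [depth=0]
Event 25 (EXEC): [MAIN] PC=4: NOP [depth=0]
Event 26 (EXEC): [MAIN] PC=5: HALT [depth=0]
Max depth observed: 2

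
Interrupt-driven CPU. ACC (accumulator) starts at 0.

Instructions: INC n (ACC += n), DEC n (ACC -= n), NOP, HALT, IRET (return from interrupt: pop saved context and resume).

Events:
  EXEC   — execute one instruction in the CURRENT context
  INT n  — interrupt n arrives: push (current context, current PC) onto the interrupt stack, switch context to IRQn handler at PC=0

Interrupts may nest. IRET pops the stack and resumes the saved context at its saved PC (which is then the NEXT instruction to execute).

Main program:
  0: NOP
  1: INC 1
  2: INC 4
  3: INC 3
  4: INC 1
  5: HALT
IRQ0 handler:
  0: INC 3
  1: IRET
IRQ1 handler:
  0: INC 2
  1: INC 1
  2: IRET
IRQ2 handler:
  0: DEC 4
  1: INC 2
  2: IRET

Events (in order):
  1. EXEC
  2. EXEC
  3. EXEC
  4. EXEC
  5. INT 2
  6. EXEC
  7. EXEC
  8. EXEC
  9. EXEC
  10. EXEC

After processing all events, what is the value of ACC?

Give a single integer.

Answer: 7

Derivation:
Event 1 (EXEC): [MAIN] PC=0: NOP
Event 2 (EXEC): [MAIN] PC=1: INC 1 -> ACC=1
Event 3 (EXEC): [MAIN] PC=2: INC 4 -> ACC=5
Event 4 (EXEC): [MAIN] PC=3: INC 3 -> ACC=8
Event 5 (INT 2): INT 2 arrives: push (MAIN, PC=4), enter IRQ2 at PC=0 (depth now 1)
Event 6 (EXEC): [IRQ2] PC=0: DEC 4 -> ACC=4
Event 7 (EXEC): [IRQ2] PC=1: INC 2 -> ACC=6
Event 8 (EXEC): [IRQ2] PC=2: IRET -> resume MAIN at PC=4 (depth now 0)
Event 9 (EXEC): [MAIN] PC=4: INC 1 -> ACC=7
Event 10 (EXEC): [MAIN] PC=5: HALT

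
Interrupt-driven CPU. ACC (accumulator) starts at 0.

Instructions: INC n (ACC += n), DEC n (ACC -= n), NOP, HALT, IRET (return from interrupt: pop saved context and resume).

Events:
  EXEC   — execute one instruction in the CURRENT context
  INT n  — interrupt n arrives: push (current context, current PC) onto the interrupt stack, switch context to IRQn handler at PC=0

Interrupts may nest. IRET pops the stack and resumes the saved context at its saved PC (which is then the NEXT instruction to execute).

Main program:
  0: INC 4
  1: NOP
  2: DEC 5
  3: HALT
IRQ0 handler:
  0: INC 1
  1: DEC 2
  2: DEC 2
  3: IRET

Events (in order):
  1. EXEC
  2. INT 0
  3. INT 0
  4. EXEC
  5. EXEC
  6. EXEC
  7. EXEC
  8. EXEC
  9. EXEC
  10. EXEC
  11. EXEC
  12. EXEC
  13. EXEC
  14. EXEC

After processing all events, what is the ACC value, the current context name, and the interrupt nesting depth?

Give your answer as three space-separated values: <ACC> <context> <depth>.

Event 1 (EXEC): [MAIN] PC=0: INC 4 -> ACC=4
Event 2 (INT 0): INT 0 arrives: push (MAIN, PC=1), enter IRQ0 at PC=0 (depth now 1)
Event 3 (INT 0): INT 0 arrives: push (IRQ0, PC=0), enter IRQ0 at PC=0 (depth now 2)
Event 4 (EXEC): [IRQ0] PC=0: INC 1 -> ACC=5
Event 5 (EXEC): [IRQ0] PC=1: DEC 2 -> ACC=3
Event 6 (EXEC): [IRQ0] PC=2: DEC 2 -> ACC=1
Event 7 (EXEC): [IRQ0] PC=3: IRET -> resume IRQ0 at PC=0 (depth now 1)
Event 8 (EXEC): [IRQ0] PC=0: INC 1 -> ACC=2
Event 9 (EXEC): [IRQ0] PC=1: DEC 2 -> ACC=0
Event 10 (EXEC): [IRQ0] PC=2: DEC 2 -> ACC=-2
Event 11 (EXEC): [IRQ0] PC=3: IRET -> resume MAIN at PC=1 (depth now 0)
Event 12 (EXEC): [MAIN] PC=1: NOP
Event 13 (EXEC): [MAIN] PC=2: DEC 5 -> ACC=-7
Event 14 (EXEC): [MAIN] PC=3: HALT

Answer: -7 MAIN 0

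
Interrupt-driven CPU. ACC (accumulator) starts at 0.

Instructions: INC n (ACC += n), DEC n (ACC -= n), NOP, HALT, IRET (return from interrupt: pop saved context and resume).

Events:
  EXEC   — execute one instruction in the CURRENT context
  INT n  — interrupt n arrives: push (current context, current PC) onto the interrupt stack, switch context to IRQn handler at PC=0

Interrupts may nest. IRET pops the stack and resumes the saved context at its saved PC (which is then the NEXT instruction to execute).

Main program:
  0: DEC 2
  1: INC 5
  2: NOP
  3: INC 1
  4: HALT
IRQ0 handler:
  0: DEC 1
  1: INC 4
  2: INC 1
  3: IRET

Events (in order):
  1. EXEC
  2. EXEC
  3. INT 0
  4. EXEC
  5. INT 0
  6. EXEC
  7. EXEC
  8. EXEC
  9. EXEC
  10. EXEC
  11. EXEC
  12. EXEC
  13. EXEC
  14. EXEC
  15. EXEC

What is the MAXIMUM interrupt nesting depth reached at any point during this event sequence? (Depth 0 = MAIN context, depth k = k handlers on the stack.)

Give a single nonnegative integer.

Answer: 2

Derivation:
Event 1 (EXEC): [MAIN] PC=0: DEC 2 -> ACC=-2 [depth=0]
Event 2 (EXEC): [MAIN] PC=1: INC 5 -> ACC=3 [depth=0]
Event 3 (INT 0): INT 0 arrives: push (MAIN, PC=2), enter IRQ0 at PC=0 (depth now 1) [depth=1]
Event 4 (EXEC): [IRQ0] PC=0: DEC 1 -> ACC=2 [depth=1]
Event 5 (INT 0): INT 0 arrives: push (IRQ0, PC=1), enter IRQ0 at PC=0 (depth now 2) [depth=2]
Event 6 (EXEC): [IRQ0] PC=0: DEC 1 -> ACC=1 [depth=2]
Event 7 (EXEC): [IRQ0] PC=1: INC 4 -> ACC=5 [depth=2]
Event 8 (EXEC): [IRQ0] PC=2: INC 1 -> ACC=6 [depth=2]
Event 9 (EXEC): [IRQ0] PC=3: IRET -> resume IRQ0 at PC=1 (depth now 1) [depth=1]
Event 10 (EXEC): [IRQ0] PC=1: INC 4 -> ACC=10 [depth=1]
Event 11 (EXEC): [IRQ0] PC=2: INC 1 -> ACC=11 [depth=1]
Event 12 (EXEC): [IRQ0] PC=3: IRET -> resume MAIN at PC=2 (depth now 0) [depth=0]
Event 13 (EXEC): [MAIN] PC=2: NOP [depth=0]
Event 14 (EXEC): [MAIN] PC=3: INC 1 -> ACC=12 [depth=0]
Event 15 (EXEC): [MAIN] PC=4: HALT [depth=0]
Max depth observed: 2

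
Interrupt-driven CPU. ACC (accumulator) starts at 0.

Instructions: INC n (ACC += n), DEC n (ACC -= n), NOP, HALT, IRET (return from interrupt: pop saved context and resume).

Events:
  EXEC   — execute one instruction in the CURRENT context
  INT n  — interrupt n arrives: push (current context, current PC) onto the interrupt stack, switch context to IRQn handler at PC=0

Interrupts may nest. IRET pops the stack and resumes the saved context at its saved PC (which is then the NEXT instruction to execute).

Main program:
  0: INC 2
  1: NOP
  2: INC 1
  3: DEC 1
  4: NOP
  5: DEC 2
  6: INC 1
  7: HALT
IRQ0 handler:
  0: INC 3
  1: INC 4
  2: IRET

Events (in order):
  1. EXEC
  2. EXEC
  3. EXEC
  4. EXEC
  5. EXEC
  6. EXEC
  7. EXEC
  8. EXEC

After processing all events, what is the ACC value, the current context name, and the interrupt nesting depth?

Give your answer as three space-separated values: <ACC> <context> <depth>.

Event 1 (EXEC): [MAIN] PC=0: INC 2 -> ACC=2
Event 2 (EXEC): [MAIN] PC=1: NOP
Event 3 (EXEC): [MAIN] PC=2: INC 1 -> ACC=3
Event 4 (EXEC): [MAIN] PC=3: DEC 1 -> ACC=2
Event 5 (EXEC): [MAIN] PC=4: NOP
Event 6 (EXEC): [MAIN] PC=5: DEC 2 -> ACC=0
Event 7 (EXEC): [MAIN] PC=6: INC 1 -> ACC=1
Event 8 (EXEC): [MAIN] PC=7: HALT

Answer: 1 MAIN 0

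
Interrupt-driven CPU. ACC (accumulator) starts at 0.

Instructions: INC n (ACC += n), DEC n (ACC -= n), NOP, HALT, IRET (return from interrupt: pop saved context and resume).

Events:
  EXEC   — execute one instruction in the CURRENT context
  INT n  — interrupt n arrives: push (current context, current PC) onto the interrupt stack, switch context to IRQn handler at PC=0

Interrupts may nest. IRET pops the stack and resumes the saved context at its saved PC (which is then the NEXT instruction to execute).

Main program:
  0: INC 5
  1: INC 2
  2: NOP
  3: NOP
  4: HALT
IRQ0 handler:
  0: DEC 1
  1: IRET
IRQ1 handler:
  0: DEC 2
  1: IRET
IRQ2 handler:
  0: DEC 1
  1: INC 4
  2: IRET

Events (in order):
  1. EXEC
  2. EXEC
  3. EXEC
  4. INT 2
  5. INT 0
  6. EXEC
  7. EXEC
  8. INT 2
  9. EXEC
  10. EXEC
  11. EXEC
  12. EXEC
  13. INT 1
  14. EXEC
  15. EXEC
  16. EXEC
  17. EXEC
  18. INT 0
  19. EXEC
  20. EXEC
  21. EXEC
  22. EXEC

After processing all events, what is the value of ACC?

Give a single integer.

Event 1 (EXEC): [MAIN] PC=0: INC 5 -> ACC=5
Event 2 (EXEC): [MAIN] PC=1: INC 2 -> ACC=7
Event 3 (EXEC): [MAIN] PC=2: NOP
Event 4 (INT 2): INT 2 arrives: push (MAIN, PC=3), enter IRQ2 at PC=0 (depth now 1)
Event 5 (INT 0): INT 0 arrives: push (IRQ2, PC=0), enter IRQ0 at PC=0 (depth now 2)
Event 6 (EXEC): [IRQ0] PC=0: DEC 1 -> ACC=6
Event 7 (EXEC): [IRQ0] PC=1: IRET -> resume IRQ2 at PC=0 (depth now 1)
Event 8 (INT 2): INT 2 arrives: push (IRQ2, PC=0), enter IRQ2 at PC=0 (depth now 2)
Event 9 (EXEC): [IRQ2] PC=0: DEC 1 -> ACC=5
Event 10 (EXEC): [IRQ2] PC=1: INC 4 -> ACC=9
Event 11 (EXEC): [IRQ2] PC=2: IRET -> resume IRQ2 at PC=0 (depth now 1)
Event 12 (EXEC): [IRQ2] PC=0: DEC 1 -> ACC=8
Event 13 (INT 1): INT 1 arrives: push (IRQ2, PC=1), enter IRQ1 at PC=0 (depth now 2)
Event 14 (EXEC): [IRQ1] PC=0: DEC 2 -> ACC=6
Event 15 (EXEC): [IRQ1] PC=1: IRET -> resume IRQ2 at PC=1 (depth now 1)
Event 16 (EXEC): [IRQ2] PC=1: INC 4 -> ACC=10
Event 17 (EXEC): [IRQ2] PC=2: IRET -> resume MAIN at PC=3 (depth now 0)
Event 18 (INT 0): INT 0 arrives: push (MAIN, PC=3), enter IRQ0 at PC=0 (depth now 1)
Event 19 (EXEC): [IRQ0] PC=0: DEC 1 -> ACC=9
Event 20 (EXEC): [IRQ0] PC=1: IRET -> resume MAIN at PC=3 (depth now 0)
Event 21 (EXEC): [MAIN] PC=3: NOP
Event 22 (EXEC): [MAIN] PC=4: HALT

Answer: 9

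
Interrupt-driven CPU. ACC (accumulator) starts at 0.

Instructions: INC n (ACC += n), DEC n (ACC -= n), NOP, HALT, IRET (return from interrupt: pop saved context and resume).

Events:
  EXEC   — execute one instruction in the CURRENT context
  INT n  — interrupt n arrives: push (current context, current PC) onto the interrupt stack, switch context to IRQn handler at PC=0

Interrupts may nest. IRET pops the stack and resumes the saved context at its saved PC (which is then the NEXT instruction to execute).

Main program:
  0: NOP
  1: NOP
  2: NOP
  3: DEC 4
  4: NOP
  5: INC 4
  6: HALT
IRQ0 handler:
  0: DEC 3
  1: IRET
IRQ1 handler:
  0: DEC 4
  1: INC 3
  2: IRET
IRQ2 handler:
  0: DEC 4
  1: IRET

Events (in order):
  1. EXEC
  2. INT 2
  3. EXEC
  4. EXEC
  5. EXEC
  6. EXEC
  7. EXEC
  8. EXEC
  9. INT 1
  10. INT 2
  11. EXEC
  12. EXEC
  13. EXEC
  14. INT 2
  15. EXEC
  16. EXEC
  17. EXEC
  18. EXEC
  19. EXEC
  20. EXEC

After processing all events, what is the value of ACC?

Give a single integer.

Event 1 (EXEC): [MAIN] PC=0: NOP
Event 2 (INT 2): INT 2 arrives: push (MAIN, PC=1), enter IRQ2 at PC=0 (depth now 1)
Event 3 (EXEC): [IRQ2] PC=0: DEC 4 -> ACC=-4
Event 4 (EXEC): [IRQ2] PC=1: IRET -> resume MAIN at PC=1 (depth now 0)
Event 5 (EXEC): [MAIN] PC=1: NOP
Event 6 (EXEC): [MAIN] PC=2: NOP
Event 7 (EXEC): [MAIN] PC=3: DEC 4 -> ACC=-8
Event 8 (EXEC): [MAIN] PC=4: NOP
Event 9 (INT 1): INT 1 arrives: push (MAIN, PC=5), enter IRQ1 at PC=0 (depth now 1)
Event 10 (INT 2): INT 2 arrives: push (IRQ1, PC=0), enter IRQ2 at PC=0 (depth now 2)
Event 11 (EXEC): [IRQ2] PC=0: DEC 4 -> ACC=-12
Event 12 (EXEC): [IRQ2] PC=1: IRET -> resume IRQ1 at PC=0 (depth now 1)
Event 13 (EXEC): [IRQ1] PC=0: DEC 4 -> ACC=-16
Event 14 (INT 2): INT 2 arrives: push (IRQ1, PC=1), enter IRQ2 at PC=0 (depth now 2)
Event 15 (EXEC): [IRQ2] PC=0: DEC 4 -> ACC=-20
Event 16 (EXEC): [IRQ2] PC=1: IRET -> resume IRQ1 at PC=1 (depth now 1)
Event 17 (EXEC): [IRQ1] PC=1: INC 3 -> ACC=-17
Event 18 (EXEC): [IRQ1] PC=2: IRET -> resume MAIN at PC=5 (depth now 0)
Event 19 (EXEC): [MAIN] PC=5: INC 4 -> ACC=-13
Event 20 (EXEC): [MAIN] PC=6: HALT

Answer: -13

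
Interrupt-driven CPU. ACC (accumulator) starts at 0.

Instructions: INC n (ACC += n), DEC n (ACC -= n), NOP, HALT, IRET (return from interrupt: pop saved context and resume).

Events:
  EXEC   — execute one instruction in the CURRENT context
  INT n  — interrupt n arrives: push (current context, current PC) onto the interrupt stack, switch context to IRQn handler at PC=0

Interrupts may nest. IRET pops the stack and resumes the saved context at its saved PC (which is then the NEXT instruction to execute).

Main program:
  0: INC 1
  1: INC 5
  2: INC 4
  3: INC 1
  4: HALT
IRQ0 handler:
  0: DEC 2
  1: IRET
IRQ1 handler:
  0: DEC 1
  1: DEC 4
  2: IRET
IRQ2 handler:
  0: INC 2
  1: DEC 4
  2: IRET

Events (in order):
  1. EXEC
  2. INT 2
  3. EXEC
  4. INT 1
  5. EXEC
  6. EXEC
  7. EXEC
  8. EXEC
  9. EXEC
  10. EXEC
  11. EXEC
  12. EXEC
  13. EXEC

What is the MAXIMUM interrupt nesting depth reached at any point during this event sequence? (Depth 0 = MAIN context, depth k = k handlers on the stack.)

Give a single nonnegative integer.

Answer: 2

Derivation:
Event 1 (EXEC): [MAIN] PC=0: INC 1 -> ACC=1 [depth=0]
Event 2 (INT 2): INT 2 arrives: push (MAIN, PC=1), enter IRQ2 at PC=0 (depth now 1) [depth=1]
Event 3 (EXEC): [IRQ2] PC=0: INC 2 -> ACC=3 [depth=1]
Event 4 (INT 1): INT 1 arrives: push (IRQ2, PC=1), enter IRQ1 at PC=0 (depth now 2) [depth=2]
Event 5 (EXEC): [IRQ1] PC=0: DEC 1 -> ACC=2 [depth=2]
Event 6 (EXEC): [IRQ1] PC=1: DEC 4 -> ACC=-2 [depth=2]
Event 7 (EXEC): [IRQ1] PC=2: IRET -> resume IRQ2 at PC=1 (depth now 1) [depth=1]
Event 8 (EXEC): [IRQ2] PC=1: DEC 4 -> ACC=-6 [depth=1]
Event 9 (EXEC): [IRQ2] PC=2: IRET -> resume MAIN at PC=1 (depth now 0) [depth=0]
Event 10 (EXEC): [MAIN] PC=1: INC 5 -> ACC=-1 [depth=0]
Event 11 (EXEC): [MAIN] PC=2: INC 4 -> ACC=3 [depth=0]
Event 12 (EXEC): [MAIN] PC=3: INC 1 -> ACC=4 [depth=0]
Event 13 (EXEC): [MAIN] PC=4: HALT [depth=0]
Max depth observed: 2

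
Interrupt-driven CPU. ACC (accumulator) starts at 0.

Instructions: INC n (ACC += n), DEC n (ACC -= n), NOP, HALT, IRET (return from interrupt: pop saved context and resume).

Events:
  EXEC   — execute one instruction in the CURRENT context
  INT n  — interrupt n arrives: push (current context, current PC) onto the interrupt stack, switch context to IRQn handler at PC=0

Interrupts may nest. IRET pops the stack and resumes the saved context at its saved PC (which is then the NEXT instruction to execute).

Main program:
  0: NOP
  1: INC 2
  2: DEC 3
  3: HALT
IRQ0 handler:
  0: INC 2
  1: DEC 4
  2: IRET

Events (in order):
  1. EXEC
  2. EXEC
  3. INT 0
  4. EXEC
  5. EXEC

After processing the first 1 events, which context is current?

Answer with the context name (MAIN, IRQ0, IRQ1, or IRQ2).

Answer: MAIN

Derivation:
Event 1 (EXEC): [MAIN] PC=0: NOP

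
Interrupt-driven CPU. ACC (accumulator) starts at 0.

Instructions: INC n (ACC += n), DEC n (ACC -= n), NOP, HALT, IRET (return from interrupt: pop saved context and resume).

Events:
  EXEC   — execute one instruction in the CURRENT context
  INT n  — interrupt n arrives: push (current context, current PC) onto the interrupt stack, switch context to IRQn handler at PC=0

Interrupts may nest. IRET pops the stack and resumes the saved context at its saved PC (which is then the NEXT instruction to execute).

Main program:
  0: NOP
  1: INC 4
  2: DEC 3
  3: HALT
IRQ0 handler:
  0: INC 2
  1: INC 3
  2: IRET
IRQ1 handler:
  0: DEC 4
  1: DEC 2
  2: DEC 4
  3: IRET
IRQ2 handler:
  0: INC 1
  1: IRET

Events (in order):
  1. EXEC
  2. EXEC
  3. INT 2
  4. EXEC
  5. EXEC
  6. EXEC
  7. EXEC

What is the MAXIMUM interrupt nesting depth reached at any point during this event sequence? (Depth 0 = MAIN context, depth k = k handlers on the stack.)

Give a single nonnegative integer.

Answer: 1

Derivation:
Event 1 (EXEC): [MAIN] PC=0: NOP [depth=0]
Event 2 (EXEC): [MAIN] PC=1: INC 4 -> ACC=4 [depth=0]
Event 3 (INT 2): INT 2 arrives: push (MAIN, PC=2), enter IRQ2 at PC=0 (depth now 1) [depth=1]
Event 4 (EXEC): [IRQ2] PC=0: INC 1 -> ACC=5 [depth=1]
Event 5 (EXEC): [IRQ2] PC=1: IRET -> resume MAIN at PC=2 (depth now 0) [depth=0]
Event 6 (EXEC): [MAIN] PC=2: DEC 3 -> ACC=2 [depth=0]
Event 7 (EXEC): [MAIN] PC=3: HALT [depth=0]
Max depth observed: 1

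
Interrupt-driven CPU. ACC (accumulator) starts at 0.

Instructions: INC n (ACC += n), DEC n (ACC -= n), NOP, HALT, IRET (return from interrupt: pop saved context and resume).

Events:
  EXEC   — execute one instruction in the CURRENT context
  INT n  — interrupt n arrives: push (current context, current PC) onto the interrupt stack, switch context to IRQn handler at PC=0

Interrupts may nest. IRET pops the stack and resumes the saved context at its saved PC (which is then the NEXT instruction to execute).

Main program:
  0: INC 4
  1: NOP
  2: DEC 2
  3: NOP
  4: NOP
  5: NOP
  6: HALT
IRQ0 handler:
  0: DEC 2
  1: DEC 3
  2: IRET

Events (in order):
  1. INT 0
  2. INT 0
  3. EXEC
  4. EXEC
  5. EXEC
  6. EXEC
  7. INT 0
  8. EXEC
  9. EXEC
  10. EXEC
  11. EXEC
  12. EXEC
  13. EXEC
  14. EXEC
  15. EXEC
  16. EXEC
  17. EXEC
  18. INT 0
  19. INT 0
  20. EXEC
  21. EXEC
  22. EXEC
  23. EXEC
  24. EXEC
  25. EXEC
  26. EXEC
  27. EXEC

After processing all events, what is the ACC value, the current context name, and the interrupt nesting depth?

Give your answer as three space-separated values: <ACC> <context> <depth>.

Answer: -23 MAIN 0

Derivation:
Event 1 (INT 0): INT 0 arrives: push (MAIN, PC=0), enter IRQ0 at PC=0 (depth now 1)
Event 2 (INT 0): INT 0 arrives: push (IRQ0, PC=0), enter IRQ0 at PC=0 (depth now 2)
Event 3 (EXEC): [IRQ0] PC=0: DEC 2 -> ACC=-2
Event 4 (EXEC): [IRQ0] PC=1: DEC 3 -> ACC=-5
Event 5 (EXEC): [IRQ0] PC=2: IRET -> resume IRQ0 at PC=0 (depth now 1)
Event 6 (EXEC): [IRQ0] PC=0: DEC 2 -> ACC=-7
Event 7 (INT 0): INT 0 arrives: push (IRQ0, PC=1), enter IRQ0 at PC=0 (depth now 2)
Event 8 (EXEC): [IRQ0] PC=0: DEC 2 -> ACC=-9
Event 9 (EXEC): [IRQ0] PC=1: DEC 3 -> ACC=-12
Event 10 (EXEC): [IRQ0] PC=2: IRET -> resume IRQ0 at PC=1 (depth now 1)
Event 11 (EXEC): [IRQ0] PC=1: DEC 3 -> ACC=-15
Event 12 (EXEC): [IRQ0] PC=2: IRET -> resume MAIN at PC=0 (depth now 0)
Event 13 (EXEC): [MAIN] PC=0: INC 4 -> ACC=-11
Event 14 (EXEC): [MAIN] PC=1: NOP
Event 15 (EXEC): [MAIN] PC=2: DEC 2 -> ACC=-13
Event 16 (EXEC): [MAIN] PC=3: NOP
Event 17 (EXEC): [MAIN] PC=4: NOP
Event 18 (INT 0): INT 0 arrives: push (MAIN, PC=5), enter IRQ0 at PC=0 (depth now 1)
Event 19 (INT 0): INT 0 arrives: push (IRQ0, PC=0), enter IRQ0 at PC=0 (depth now 2)
Event 20 (EXEC): [IRQ0] PC=0: DEC 2 -> ACC=-15
Event 21 (EXEC): [IRQ0] PC=1: DEC 3 -> ACC=-18
Event 22 (EXEC): [IRQ0] PC=2: IRET -> resume IRQ0 at PC=0 (depth now 1)
Event 23 (EXEC): [IRQ0] PC=0: DEC 2 -> ACC=-20
Event 24 (EXEC): [IRQ0] PC=1: DEC 3 -> ACC=-23
Event 25 (EXEC): [IRQ0] PC=2: IRET -> resume MAIN at PC=5 (depth now 0)
Event 26 (EXEC): [MAIN] PC=5: NOP
Event 27 (EXEC): [MAIN] PC=6: HALT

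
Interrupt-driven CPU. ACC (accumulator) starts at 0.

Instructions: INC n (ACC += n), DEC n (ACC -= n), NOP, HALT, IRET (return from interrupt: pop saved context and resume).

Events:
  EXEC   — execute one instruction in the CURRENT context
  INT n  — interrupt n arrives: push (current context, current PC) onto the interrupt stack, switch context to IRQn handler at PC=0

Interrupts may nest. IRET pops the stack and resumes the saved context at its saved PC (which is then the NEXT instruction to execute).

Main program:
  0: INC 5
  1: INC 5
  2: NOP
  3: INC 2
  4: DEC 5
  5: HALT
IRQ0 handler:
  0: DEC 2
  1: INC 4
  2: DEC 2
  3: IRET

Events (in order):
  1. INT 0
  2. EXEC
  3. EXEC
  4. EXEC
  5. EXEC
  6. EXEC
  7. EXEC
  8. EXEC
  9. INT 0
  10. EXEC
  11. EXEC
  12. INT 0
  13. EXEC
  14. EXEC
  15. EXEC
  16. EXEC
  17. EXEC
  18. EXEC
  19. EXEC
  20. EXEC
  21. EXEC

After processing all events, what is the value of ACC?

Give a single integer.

Event 1 (INT 0): INT 0 arrives: push (MAIN, PC=0), enter IRQ0 at PC=0 (depth now 1)
Event 2 (EXEC): [IRQ0] PC=0: DEC 2 -> ACC=-2
Event 3 (EXEC): [IRQ0] PC=1: INC 4 -> ACC=2
Event 4 (EXEC): [IRQ0] PC=2: DEC 2 -> ACC=0
Event 5 (EXEC): [IRQ0] PC=3: IRET -> resume MAIN at PC=0 (depth now 0)
Event 6 (EXEC): [MAIN] PC=0: INC 5 -> ACC=5
Event 7 (EXEC): [MAIN] PC=1: INC 5 -> ACC=10
Event 8 (EXEC): [MAIN] PC=2: NOP
Event 9 (INT 0): INT 0 arrives: push (MAIN, PC=3), enter IRQ0 at PC=0 (depth now 1)
Event 10 (EXEC): [IRQ0] PC=0: DEC 2 -> ACC=8
Event 11 (EXEC): [IRQ0] PC=1: INC 4 -> ACC=12
Event 12 (INT 0): INT 0 arrives: push (IRQ0, PC=2), enter IRQ0 at PC=0 (depth now 2)
Event 13 (EXEC): [IRQ0] PC=0: DEC 2 -> ACC=10
Event 14 (EXEC): [IRQ0] PC=1: INC 4 -> ACC=14
Event 15 (EXEC): [IRQ0] PC=2: DEC 2 -> ACC=12
Event 16 (EXEC): [IRQ0] PC=3: IRET -> resume IRQ0 at PC=2 (depth now 1)
Event 17 (EXEC): [IRQ0] PC=2: DEC 2 -> ACC=10
Event 18 (EXEC): [IRQ0] PC=3: IRET -> resume MAIN at PC=3 (depth now 0)
Event 19 (EXEC): [MAIN] PC=3: INC 2 -> ACC=12
Event 20 (EXEC): [MAIN] PC=4: DEC 5 -> ACC=7
Event 21 (EXEC): [MAIN] PC=5: HALT

Answer: 7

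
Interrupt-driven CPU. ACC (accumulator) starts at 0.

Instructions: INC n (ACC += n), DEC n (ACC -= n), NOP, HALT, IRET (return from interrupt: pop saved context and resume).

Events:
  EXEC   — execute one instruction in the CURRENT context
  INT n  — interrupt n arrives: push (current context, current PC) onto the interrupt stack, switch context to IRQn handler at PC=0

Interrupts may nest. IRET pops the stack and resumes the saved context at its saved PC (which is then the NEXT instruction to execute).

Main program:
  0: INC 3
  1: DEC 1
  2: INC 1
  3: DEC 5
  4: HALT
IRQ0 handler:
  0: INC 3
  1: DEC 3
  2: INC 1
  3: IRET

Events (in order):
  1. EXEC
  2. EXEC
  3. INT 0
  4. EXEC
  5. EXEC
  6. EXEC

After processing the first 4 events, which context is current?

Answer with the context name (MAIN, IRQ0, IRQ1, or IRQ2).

Event 1 (EXEC): [MAIN] PC=0: INC 3 -> ACC=3
Event 2 (EXEC): [MAIN] PC=1: DEC 1 -> ACC=2
Event 3 (INT 0): INT 0 arrives: push (MAIN, PC=2), enter IRQ0 at PC=0 (depth now 1)
Event 4 (EXEC): [IRQ0] PC=0: INC 3 -> ACC=5

Answer: IRQ0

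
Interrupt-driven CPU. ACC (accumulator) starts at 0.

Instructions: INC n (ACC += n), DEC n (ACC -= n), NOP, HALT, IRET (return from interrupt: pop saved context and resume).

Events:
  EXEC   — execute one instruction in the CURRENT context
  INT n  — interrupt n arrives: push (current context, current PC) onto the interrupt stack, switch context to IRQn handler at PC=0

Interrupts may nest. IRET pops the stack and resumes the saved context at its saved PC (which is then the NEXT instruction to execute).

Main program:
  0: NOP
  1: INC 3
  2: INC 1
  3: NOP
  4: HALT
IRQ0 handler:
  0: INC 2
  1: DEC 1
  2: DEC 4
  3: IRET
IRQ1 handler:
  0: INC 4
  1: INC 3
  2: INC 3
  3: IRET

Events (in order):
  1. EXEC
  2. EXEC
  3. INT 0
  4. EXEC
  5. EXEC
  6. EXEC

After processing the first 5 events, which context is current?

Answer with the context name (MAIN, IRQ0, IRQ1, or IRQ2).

Answer: IRQ0

Derivation:
Event 1 (EXEC): [MAIN] PC=0: NOP
Event 2 (EXEC): [MAIN] PC=1: INC 3 -> ACC=3
Event 3 (INT 0): INT 0 arrives: push (MAIN, PC=2), enter IRQ0 at PC=0 (depth now 1)
Event 4 (EXEC): [IRQ0] PC=0: INC 2 -> ACC=5
Event 5 (EXEC): [IRQ0] PC=1: DEC 1 -> ACC=4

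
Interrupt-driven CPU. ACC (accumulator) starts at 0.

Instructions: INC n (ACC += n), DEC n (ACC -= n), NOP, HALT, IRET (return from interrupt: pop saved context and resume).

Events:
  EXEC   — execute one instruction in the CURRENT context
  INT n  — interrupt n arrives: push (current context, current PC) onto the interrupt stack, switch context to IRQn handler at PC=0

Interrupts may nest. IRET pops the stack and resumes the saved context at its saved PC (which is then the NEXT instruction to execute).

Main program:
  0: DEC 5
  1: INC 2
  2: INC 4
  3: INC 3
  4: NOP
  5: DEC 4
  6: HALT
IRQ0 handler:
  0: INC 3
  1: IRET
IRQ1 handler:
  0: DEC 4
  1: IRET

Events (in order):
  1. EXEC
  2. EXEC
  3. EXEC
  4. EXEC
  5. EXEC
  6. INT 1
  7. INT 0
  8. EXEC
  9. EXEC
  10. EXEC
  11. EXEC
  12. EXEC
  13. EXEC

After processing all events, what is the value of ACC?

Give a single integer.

Answer: -1

Derivation:
Event 1 (EXEC): [MAIN] PC=0: DEC 5 -> ACC=-5
Event 2 (EXEC): [MAIN] PC=1: INC 2 -> ACC=-3
Event 3 (EXEC): [MAIN] PC=2: INC 4 -> ACC=1
Event 4 (EXEC): [MAIN] PC=3: INC 3 -> ACC=4
Event 5 (EXEC): [MAIN] PC=4: NOP
Event 6 (INT 1): INT 1 arrives: push (MAIN, PC=5), enter IRQ1 at PC=0 (depth now 1)
Event 7 (INT 0): INT 0 arrives: push (IRQ1, PC=0), enter IRQ0 at PC=0 (depth now 2)
Event 8 (EXEC): [IRQ0] PC=0: INC 3 -> ACC=7
Event 9 (EXEC): [IRQ0] PC=1: IRET -> resume IRQ1 at PC=0 (depth now 1)
Event 10 (EXEC): [IRQ1] PC=0: DEC 4 -> ACC=3
Event 11 (EXEC): [IRQ1] PC=1: IRET -> resume MAIN at PC=5 (depth now 0)
Event 12 (EXEC): [MAIN] PC=5: DEC 4 -> ACC=-1
Event 13 (EXEC): [MAIN] PC=6: HALT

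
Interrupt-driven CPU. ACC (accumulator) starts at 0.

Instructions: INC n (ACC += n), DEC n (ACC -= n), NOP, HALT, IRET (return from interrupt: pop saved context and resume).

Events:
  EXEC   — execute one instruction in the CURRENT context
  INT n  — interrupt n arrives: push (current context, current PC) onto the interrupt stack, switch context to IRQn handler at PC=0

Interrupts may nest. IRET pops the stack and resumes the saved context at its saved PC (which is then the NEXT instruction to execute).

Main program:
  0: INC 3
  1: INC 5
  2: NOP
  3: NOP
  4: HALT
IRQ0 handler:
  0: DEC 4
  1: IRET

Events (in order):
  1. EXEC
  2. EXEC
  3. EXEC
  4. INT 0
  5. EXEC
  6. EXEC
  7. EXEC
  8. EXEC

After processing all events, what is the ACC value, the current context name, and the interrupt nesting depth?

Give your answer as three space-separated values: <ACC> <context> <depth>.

Answer: 4 MAIN 0

Derivation:
Event 1 (EXEC): [MAIN] PC=0: INC 3 -> ACC=3
Event 2 (EXEC): [MAIN] PC=1: INC 5 -> ACC=8
Event 3 (EXEC): [MAIN] PC=2: NOP
Event 4 (INT 0): INT 0 arrives: push (MAIN, PC=3), enter IRQ0 at PC=0 (depth now 1)
Event 5 (EXEC): [IRQ0] PC=0: DEC 4 -> ACC=4
Event 6 (EXEC): [IRQ0] PC=1: IRET -> resume MAIN at PC=3 (depth now 0)
Event 7 (EXEC): [MAIN] PC=3: NOP
Event 8 (EXEC): [MAIN] PC=4: HALT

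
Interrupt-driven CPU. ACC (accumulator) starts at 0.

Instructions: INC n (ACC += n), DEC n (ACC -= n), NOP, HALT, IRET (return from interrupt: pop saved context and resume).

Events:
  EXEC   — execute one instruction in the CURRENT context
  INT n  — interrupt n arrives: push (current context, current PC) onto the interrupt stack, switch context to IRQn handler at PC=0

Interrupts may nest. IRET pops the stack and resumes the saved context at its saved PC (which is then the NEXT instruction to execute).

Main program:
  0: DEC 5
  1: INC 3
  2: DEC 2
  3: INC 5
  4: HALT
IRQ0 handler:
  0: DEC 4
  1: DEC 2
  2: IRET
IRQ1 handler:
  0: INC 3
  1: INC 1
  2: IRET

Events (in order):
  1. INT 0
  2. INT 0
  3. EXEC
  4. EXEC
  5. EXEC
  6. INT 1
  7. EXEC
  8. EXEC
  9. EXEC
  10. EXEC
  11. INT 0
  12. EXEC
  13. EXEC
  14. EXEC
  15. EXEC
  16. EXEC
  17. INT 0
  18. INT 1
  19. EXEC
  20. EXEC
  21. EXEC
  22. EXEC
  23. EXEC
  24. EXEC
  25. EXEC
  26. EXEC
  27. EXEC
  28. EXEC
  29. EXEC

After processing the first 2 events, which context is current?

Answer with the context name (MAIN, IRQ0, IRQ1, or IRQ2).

Answer: IRQ0

Derivation:
Event 1 (INT 0): INT 0 arrives: push (MAIN, PC=0), enter IRQ0 at PC=0 (depth now 1)
Event 2 (INT 0): INT 0 arrives: push (IRQ0, PC=0), enter IRQ0 at PC=0 (depth now 2)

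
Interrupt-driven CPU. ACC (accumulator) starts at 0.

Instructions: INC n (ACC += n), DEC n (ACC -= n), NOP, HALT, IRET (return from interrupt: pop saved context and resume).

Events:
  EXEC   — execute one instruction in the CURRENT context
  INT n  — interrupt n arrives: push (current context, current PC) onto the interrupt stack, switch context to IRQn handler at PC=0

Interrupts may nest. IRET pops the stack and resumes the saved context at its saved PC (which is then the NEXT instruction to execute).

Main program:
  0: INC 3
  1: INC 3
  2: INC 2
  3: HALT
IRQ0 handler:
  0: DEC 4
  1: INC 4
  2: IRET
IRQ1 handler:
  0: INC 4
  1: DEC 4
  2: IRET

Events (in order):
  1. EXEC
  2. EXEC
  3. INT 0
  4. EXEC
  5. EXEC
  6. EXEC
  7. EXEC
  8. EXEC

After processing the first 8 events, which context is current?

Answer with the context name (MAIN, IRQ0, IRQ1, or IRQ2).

Event 1 (EXEC): [MAIN] PC=0: INC 3 -> ACC=3
Event 2 (EXEC): [MAIN] PC=1: INC 3 -> ACC=6
Event 3 (INT 0): INT 0 arrives: push (MAIN, PC=2), enter IRQ0 at PC=0 (depth now 1)
Event 4 (EXEC): [IRQ0] PC=0: DEC 4 -> ACC=2
Event 5 (EXEC): [IRQ0] PC=1: INC 4 -> ACC=6
Event 6 (EXEC): [IRQ0] PC=2: IRET -> resume MAIN at PC=2 (depth now 0)
Event 7 (EXEC): [MAIN] PC=2: INC 2 -> ACC=8
Event 8 (EXEC): [MAIN] PC=3: HALT

Answer: MAIN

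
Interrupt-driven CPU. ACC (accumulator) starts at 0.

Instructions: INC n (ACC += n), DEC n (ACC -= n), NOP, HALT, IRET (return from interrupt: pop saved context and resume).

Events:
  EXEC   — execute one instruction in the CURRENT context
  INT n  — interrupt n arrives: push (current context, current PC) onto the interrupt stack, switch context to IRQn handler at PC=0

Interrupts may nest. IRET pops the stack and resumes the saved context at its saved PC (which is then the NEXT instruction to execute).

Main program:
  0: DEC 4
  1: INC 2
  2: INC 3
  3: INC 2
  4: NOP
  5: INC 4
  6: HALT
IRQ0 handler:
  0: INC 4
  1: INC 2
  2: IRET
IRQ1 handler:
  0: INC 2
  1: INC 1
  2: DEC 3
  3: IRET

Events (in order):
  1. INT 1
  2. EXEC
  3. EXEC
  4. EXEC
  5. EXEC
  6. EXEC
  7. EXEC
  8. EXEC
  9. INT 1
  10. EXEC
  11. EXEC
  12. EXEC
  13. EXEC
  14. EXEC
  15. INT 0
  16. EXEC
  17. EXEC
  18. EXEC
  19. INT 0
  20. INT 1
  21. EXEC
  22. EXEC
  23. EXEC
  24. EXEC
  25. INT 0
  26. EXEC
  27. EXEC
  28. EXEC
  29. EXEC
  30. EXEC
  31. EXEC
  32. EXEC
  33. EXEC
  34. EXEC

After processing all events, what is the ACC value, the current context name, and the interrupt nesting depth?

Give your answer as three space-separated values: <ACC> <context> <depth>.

Answer: 25 MAIN 0

Derivation:
Event 1 (INT 1): INT 1 arrives: push (MAIN, PC=0), enter IRQ1 at PC=0 (depth now 1)
Event 2 (EXEC): [IRQ1] PC=0: INC 2 -> ACC=2
Event 3 (EXEC): [IRQ1] PC=1: INC 1 -> ACC=3
Event 4 (EXEC): [IRQ1] PC=2: DEC 3 -> ACC=0
Event 5 (EXEC): [IRQ1] PC=3: IRET -> resume MAIN at PC=0 (depth now 0)
Event 6 (EXEC): [MAIN] PC=0: DEC 4 -> ACC=-4
Event 7 (EXEC): [MAIN] PC=1: INC 2 -> ACC=-2
Event 8 (EXEC): [MAIN] PC=2: INC 3 -> ACC=1
Event 9 (INT 1): INT 1 arrives: push (MAIN, PC=3), enter IRQ1 at PC=0 (depth now 1)
Event 10 (EXEC): [IRQ1] PC=0: INC 2 -> ACC=3
Event 11 (EXEC): [IRQ1] PC=1: INC 1 -> ACC=4
Event 12 (EXEC): [IRQ1] PC=2: DEC 3 -> ACC=1
Event 13 (EXEC): [IRQ1] PC=3: IRET -> resume MAIN at PC=3 (depth now 0)
Event 14 (EXEC): [MAIN] PC=3: INC 2 -> ACC=3
Event 15 (INT 0): INT 0 arrives: push (MAIN, PC=4), enter IRQ0 at PC=0 (depth now 1)
Event 16 (EXEC): [IRQ0] PC=0: INC 4 -> ACC=7
Event 17 (EXEC): [IRQ0] PC=1: INC 2 -> ACC=9
Event 18 (EXEC): [IRQ0] PC=2: IRET -> resume MAIN at PC=4 (depth now 0)
Event 19 (INT 0): INT 0 arrives: push (MAIN, PC=4), enter IRQ0 at PC=0 (depth now 1)
Event 20 (INT 1): INT 1 arrives: push (IRQ0, PC=0), enter IRQ1 at PC=0 (depth now 2)
Event 21 (EXEC): [IRQ1] PC=0: INC 2 -> ACC=11
Event 22 (EXEC): [IRQ1] PC=1: INC 1 -> ACC=12
Event 23 (EXEC): [IRQ1] PC=2: DEC 3 -> ACC=9
Event 24 (EXEC): [IRQ1] PC=3: IRET -> resume IRQ0 at PC=0 (depth now 1)
Event 25 (INT 0): INT 0 arrives: push (IRQ0, PC=0), enter IRQ0 at PC=0 (depth now 2)
Event 26 (EXEC): [IRQ0] PC=0: INC 4 -> ACC=13
Event 27 (EXEC): [IRQ0] PC=1: INC 2 -> ACC=15
Event 28 (EXEC): [IRQ0] PC=2: IRET -> resume IRQ0 at PC=0 (depth now 1)
Event 29 (EXEC): [IRQ0] PC=0: INC 4 -> ACC=19
Event 30 (EXEC): [IRQ0] PC=1: INC 2 -> ACC=21
Event 31 (EXEC): [IRQ0] PC=2: IRET -> resume MAIN at PC=4 (depth now 0)
Event 32 (EXEC): [MAIN] PC=4: NOP
Event 33 (EXEC): [MAIN] PC=5: INC 4 -> ACC=25
Event 34 (EXEC): [MAIN] PC=6: HALT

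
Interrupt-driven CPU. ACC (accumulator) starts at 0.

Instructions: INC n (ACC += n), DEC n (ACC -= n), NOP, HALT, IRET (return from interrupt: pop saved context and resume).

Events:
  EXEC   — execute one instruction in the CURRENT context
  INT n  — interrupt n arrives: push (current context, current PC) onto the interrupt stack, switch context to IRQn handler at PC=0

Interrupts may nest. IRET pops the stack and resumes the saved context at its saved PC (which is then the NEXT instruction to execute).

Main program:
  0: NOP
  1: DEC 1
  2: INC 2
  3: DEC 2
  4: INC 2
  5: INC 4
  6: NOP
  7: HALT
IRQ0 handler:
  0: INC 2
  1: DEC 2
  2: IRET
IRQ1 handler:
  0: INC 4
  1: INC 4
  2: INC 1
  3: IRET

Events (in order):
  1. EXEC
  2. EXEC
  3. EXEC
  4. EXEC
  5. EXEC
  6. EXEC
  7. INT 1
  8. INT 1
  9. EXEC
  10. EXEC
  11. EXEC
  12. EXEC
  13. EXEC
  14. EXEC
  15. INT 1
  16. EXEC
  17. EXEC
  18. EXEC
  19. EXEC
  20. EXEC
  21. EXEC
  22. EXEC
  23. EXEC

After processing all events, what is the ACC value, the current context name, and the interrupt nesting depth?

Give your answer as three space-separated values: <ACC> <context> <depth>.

Answer: 32 MAIN 0

Derivation:
Event 1 (EXEC): [MAIN] PC=0: NOP
Event 2 (EXEC): [MAIN] PC=1: DEC 1 -> ACC=-1
Event 3 (EXEC): [MAIN] PC=2: INC 2 -> ACC=1
Event 4 (EXEC): [MAIN] PC=3: DEC 2 -> ACC=-1
Event 5 (EXEC): [MAIN] PC=4: INC 2 -> ACC=1
Event 6 (EXEC): [MAIN] PC=5: INC 4 -> ACC=5
Event 7 (INT 1): INT 1 arrives: push (MAIN, PC=6), enter IRQ1 at PC=0 (depth now 1)
Event 8 (INT 1): INT 1 arrives: push (IRQ1, PC=0), enter IRQ1 at PC=0 (depth now 2)
Event 9 (EXEC): [IRQ1] PC=0: INC 4 -> ACC=9
Event 10 (EXEC): [IRQ1] PC=1: INC 4 -> ACC=13
Event 11 (EXEC): [IRQ1] PC=2: INC 1 -> ACC=14
Event 12 (EXEC): [IRQ1] PC=3: IRET -> resume IRQ1 at PC=0 (depth now 1)
Event 13 (EXEC): [IRQ1] PC=0: INC 4 -> ACC=18
Event 14 (EXEC): [IRQ1] PC=1: INC 4 -> ACC=22
Event 15 (INT 1): INT 1 arrives: push (IRQ1, PC=2), enter IRQ1 at PC=0 (depth now 2)
Event 16 (EXEC): [IRQ1] PC=0: INC 4 -> ACC=26
Event 17 (EXEC): [IRQ1] PC=1: INC 4 -> ACC=30
Event 18 (EXEC): [IRQ1] PC=2: INC 1 -> ACC=31
Event 19 (EXEC): [IRQ1] PC=3: IRET -> resume IRQ1 at PC=2 (depth now 1)
Event 20 (EXEC): [IRQ1] PC=2: INC 1 -> ACC=32
Event 21 (EXEC): [IRQ1] PC=3: IRET -> resume MAIN at PC=6 (depth now 0)
Event 22 (EXEC): [MAIN] PC=6: NOP
Event 23 (EXEC): [MAIN] PC=7: HALT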